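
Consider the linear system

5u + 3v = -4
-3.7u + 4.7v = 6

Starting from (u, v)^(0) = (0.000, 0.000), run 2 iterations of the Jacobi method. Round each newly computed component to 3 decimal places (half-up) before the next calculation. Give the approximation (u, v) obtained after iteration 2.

Iteration 1:
  u = (-4 - (3)·0.000) / (5) = -0.800
  v = (6 - (-3.7)·0.000) / (4.7) = 1.277
Iteration 2:
  u = (-4 - (3)·1.277) / (5) = -1.566
  v = (6 - (-3.7)·-0.800) / (4.7) = 0.647

(-1.566, 0.647)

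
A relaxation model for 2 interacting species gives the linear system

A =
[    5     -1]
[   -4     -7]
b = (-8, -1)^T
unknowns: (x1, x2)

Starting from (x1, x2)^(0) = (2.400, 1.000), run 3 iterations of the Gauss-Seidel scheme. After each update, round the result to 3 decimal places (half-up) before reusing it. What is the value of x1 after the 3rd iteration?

-1.410

Iteration 1:
  x1 = (-8 - (-1)·1.000) / (5) = -1.400
  x2 = (-1 - (-4)·-1.400) / (-7) = 0.943
Iteration 2:
  x1 = (-8 - (-1)·0.943) / (5) = -1.411
  x2 = (-1 - (-4)·-1.411) / (-7) = 0.949
Iteration 3:
  x1 = (-8 - (-1)·0.949) / (5) = -1.410
  x2 = (-1 - (-4)·-1.410) / (-7) = 0.949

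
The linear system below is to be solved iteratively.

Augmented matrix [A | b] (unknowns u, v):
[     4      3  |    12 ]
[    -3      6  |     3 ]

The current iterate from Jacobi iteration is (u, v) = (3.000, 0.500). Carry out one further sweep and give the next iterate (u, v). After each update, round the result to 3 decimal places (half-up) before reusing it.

One sweep:
  u = (12 - (3)·0.500) / (4) = 2.625
  v = (3 - (-3)·3.000) / (6) = 2.000

(2.625, 2.000)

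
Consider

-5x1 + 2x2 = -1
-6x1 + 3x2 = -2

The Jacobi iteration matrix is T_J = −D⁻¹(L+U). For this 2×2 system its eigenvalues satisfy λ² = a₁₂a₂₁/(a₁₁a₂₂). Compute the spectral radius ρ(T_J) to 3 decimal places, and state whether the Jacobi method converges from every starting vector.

a₁₂a₂₁/(a₁₁a₂₂) = (2)·(-6) / ((-5)·(3)) = 0.800000
ρ = √|0.800000| = √0.800000 = 0.894
ρ < 1, so Jacobi converges

0.894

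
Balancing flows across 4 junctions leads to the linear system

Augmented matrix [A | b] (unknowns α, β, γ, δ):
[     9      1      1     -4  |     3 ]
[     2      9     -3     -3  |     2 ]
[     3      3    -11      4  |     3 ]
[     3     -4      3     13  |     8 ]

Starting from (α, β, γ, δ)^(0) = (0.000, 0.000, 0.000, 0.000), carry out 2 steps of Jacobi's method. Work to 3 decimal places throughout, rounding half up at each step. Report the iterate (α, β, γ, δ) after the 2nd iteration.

Iteration 1:
  α = (3 - (1)·0.000 - (1)·0.000 - (-4)·0.000) / (9) = 0.333
  β = (2 - (2)·0.000 - (-3)·0.000 - (-3)·0.000) / (9) = 0.222
  γ = (3 - (3)·0.000 - (3)·0.000 - (4)·0.000) / (-11) = -0.273
  δ = (8 - (3)·0.000 - (-4)·0.000 - (3)·0.000) / (13) = 0.615
Iteration 2:
  α = (3 - (1)·0.222 - (1)·-0.273 - (-4)·0.615) / (9) = 0.612
  β = (2 - (2)·0.333 - (-3)·-0.273 - (-3)·0.615) / (9) = 0.262
  γ = (3 - (3)·0.333 - (3)·0.222 - (4)·0.615) / (-11) = 0.102
  δ = (8 - (3)·0.333 - (-4)·0.222 - (3)·-0.273) / (13) = 0.670

(0.612, 0.262, 0.102, 0.670)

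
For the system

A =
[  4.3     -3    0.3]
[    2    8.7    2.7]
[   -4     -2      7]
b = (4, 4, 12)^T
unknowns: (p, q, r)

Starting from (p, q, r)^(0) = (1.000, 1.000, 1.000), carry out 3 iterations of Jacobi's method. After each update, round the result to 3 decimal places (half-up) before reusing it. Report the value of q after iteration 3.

Iteration 1:
  p = (4 - (-3)·1.000 - (0.3)·1.000) / (4.3) = 1.558
  q = (4 - (2)·1.000 - (2.7)·1.000) / (8.7) = -0.080
  r = (12 - (-4)·1.000 - (-2)·1.000) / (7) = 2.571
Iteration 2:
  p = (4 - (-3)·-0.080 - (0.3)·2.571) / (4.3) = 0.695
  q = (4 - (2)·1.558 - (2.7)·2.571) / (8.7) = -0.696
  r = (12 - (-4)·1.558 - (-2)·-0.080) / (7) = 2.582
Iteration 3:
  p = (4 - (-3)·-0.696 - (0.3)·2.582) / (4.3) = 0.265
  q = (4 - (2)·0.695 - (2.7)·2.582) / (8.7) = -0.501
  r = (12 - (-4)·0.695 - (-2)·-0.696) / (7) = 1.913

-0.501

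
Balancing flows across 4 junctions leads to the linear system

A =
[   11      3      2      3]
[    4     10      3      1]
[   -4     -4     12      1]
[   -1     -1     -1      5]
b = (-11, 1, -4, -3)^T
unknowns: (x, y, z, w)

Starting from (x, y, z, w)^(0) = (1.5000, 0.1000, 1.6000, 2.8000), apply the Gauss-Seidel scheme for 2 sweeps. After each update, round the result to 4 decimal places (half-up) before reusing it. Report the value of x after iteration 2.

-0.4950

Iteration 1:
  x = (-11 - (3)·0.1000 - (2)·1.6000 - (3)·2.8000) / (11) = -2.0818
  y = (1 - (4)·-2.0818 - (3)·1.6000 - (1)·2.8000) / (10) = 0.1727
  z = (-4 - (-4)·-2.0818 - (-4)·0.1727 - (1)·2.8000) / (12) = -1.2030
  w = (-3 - (-1)·-2.0818 - (-1)·0.1727 - (-1)·-1.2030) / (5) = -1.2224
Iteration 2:
  x = (-11 - (3)·0.1727 - (2)·-1.2030 - (3)·-1.2224) / (11) = -0.4950
  y = (1 - (4)·-0.4950 - (3)·-1.2030 - (1)·-1.2224) / (10) = 0.7811
  z = (-4 - (-4)·-0.4950 - (-4)·0.7811 - (1)·-1.2224) / (12) = -0.1361
  w = (-3 - (-1)·-0.4950 - (-1)·0.7811 - (-1)·-0.1361) / (5) = -0.5700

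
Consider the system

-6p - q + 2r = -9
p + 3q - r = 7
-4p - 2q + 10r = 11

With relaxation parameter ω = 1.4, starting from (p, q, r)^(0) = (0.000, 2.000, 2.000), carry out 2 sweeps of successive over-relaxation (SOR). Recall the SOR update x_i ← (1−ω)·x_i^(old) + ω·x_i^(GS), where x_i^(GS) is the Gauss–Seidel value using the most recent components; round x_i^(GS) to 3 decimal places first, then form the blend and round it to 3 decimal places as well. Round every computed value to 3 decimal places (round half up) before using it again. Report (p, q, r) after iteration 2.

Iteration 1:
  p: GS value = (-9 - (-1)·2.000 - (2)·2.000) / (-6) = 1.833;  p ← (1−ω)·0.000 + ω·1.833 = 2.566
  q: GS value = (7 - (1)·2.566 - (-1)·2.000) / (3) = 2.145;  q ← (1−ω)·2.000 + ω·2.145 = 2.203
  r: GS value = (11 - (-4)·2.566 - (-2)·2.203) / (10) = 2.567;  r ← (1−ω)·2.000 + ω·2.567 = 2.794
Iteration 2:
  p: GS value = (-9 - (-1)·2.203 - (2)·2.794) / (-6) = 2.064;  p ← (1−ω)·2.566 + ω·2.064 = 1.863
  q: GS value = (7 - (1)·1.863 - (-1)·2.794) / (3) = 2.644;  q ← (1−ω)·2.203 + ω·2.644 = 2.820
  r: GS value = (11 - (-4)·1.863 - (-2)·2.820) / (10) = 2.409;  r ← (1−ω)·2.794 + ω·2.409 = 2.255

(1.863, 2.820, 2.255)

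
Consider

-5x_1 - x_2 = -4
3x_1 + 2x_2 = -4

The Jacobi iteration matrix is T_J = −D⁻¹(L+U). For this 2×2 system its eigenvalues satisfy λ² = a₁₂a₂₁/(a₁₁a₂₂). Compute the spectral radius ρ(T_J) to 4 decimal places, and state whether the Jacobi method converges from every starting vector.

a₁₂a₂₁/(a₁₁a₂₂) = (-1)·(3) / ((-5)·(2)) = 0.300000
ρ = √|0.300000| = √0.300000 = 0.5477
ρ < 1, so Jacobi converges

0.5477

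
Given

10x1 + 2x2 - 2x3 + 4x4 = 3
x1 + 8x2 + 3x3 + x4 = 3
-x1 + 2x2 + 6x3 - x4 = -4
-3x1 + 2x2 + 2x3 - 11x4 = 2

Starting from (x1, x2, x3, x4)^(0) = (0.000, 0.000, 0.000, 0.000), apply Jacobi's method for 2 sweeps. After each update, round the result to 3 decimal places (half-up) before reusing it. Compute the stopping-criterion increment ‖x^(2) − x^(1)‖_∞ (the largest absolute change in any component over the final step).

0.235

Iteration 1:
  x1 = (3 - (2)·0.000 - (-2)·0.000 - (4)·0.000) / (10) = 0.300
  x2 = (3 - (1)·0.000 - (3)·0.000 - (1)·0.000) / (8) = 0.375
  x3 = (-4 - (-1)·0.000 - (2)·0.000 - (-1)·0.000) / (6) = -0.667
  x4 = (2 - (-3)·0.000 - (2)·0.000 - (2)·0.000) / (-11) = -0.182
Iteration 2:
  x1 = (3 - (2)·0.375 - (-2)·-0.667 - (4)·-0.182) / (10) = 0.164
  x2 = (3 - (1)·0.300 - (3)·-0.667 - (1)·-0.182) / (8) = 0.610
  x3 = (-4 - (-1)·0.300 - (2)·0.375 - (-1)·-0.182) / (6) = -0.772
  x4 = (2 - (-3)·0.300 - (2)·0.375 - (2)·-0.667) / (-11) = -0.317
Change: (-0.136, 0.235, -0.105, -0.135) → max |·| = 0.235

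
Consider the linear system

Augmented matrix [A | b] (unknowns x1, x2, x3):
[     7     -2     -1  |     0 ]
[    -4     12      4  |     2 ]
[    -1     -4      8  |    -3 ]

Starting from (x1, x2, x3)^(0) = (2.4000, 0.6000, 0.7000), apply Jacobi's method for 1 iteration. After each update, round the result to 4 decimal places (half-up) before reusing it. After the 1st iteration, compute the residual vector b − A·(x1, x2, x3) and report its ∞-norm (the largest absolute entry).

6.6140

Iteration 1:
  x1 = (0 - (-2)·0.6000 - (-1)·0.7000) / (7) = 0.2714
  x2 = (2 - (-4)·2.4000 - (4)·0.7000) / (12) = 0.7333
  x3 = (-3 - (-1)·2.4000 - (-4)·0.6000) / (8) = 0.2250
Residual b − A·x = (-0.2082, -6.6140, -1.5954); ∞-norm = 6.6140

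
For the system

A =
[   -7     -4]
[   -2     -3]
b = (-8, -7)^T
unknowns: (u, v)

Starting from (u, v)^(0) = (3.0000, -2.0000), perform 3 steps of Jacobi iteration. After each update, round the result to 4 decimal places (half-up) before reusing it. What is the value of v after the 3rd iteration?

1.6984

Iteration 1:
  u = (-8 - (-4)·-2.0000) / (-7) = 2.2857
  v = (-7 - (-2)·3.0000) / (-3) = 0.3333
Iteration 2:
  u = (-8 - (-4)·0.3333) / (-7) = 0.9524
  v = (-7 - (-2)·2.2857) / (-3) = 0.8095
Iteration 3:
  u = (-8 - (-4)·0.8095) / (-7) = 0.6803
  v = (-7 - (-2)·0.9524) / (-3) = 1.6984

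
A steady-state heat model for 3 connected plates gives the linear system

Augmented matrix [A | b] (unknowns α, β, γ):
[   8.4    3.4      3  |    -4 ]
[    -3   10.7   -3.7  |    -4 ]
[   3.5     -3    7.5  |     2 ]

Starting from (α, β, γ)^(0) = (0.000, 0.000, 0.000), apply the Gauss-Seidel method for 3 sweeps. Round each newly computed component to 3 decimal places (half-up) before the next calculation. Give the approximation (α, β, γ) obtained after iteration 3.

(-0.426, -0.393, 0.308)

Iteration 1:
  α = (-4 - (3.4)·0.000 - (3)·0.000) / (8.4) = -0.476
  β = (-4 - (-3)·-0.476 - (-3.7)·0.000) / (10.7) = -0.507
  γ = (2 - (3.5)·-0.476 - (-3)·-0.507) / (7.5) = 0.286
Iteration 2:
  α = (-4 - (3.4)·-0.507 - (3)·0.286) / (8.4) = -0.373
  β = (-4 - (-3)·-0.373 - (-3.7)·0.286) / (10.7) = -0.380
  γ = (2 - (3.5)·-0.373 - (-3)·-0.380) / (7.5) = 0.289
Iteration 3:
  α = (-4 - (3.4)·-0.380 - (3)·0.289) / (8.4) = -0.426
  β = (-4 - (-3)·-0.426 - (-3.7)·0.289) / (10.7) = -0.393
  γ = (2 - (3.5)·-0.426 - (-3)·-0.393) / (7.5) = 0.308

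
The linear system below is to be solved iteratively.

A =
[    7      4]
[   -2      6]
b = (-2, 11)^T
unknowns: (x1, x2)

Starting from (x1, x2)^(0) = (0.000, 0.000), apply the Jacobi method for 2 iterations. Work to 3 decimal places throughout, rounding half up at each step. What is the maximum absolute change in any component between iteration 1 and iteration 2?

Iteration 1:
  x1 = (-2 - (4)·0.000) / (7) = -0.286
  x2 = (11 - (-2)·0.000) / (6) = 1.833
Iteration 2:
  x1 = (-2 - (4)·1.833) / (7) = -1.333
  x2 = (11 - (-2)·-0.286) / (6) = 1.738
Change: (-1.047, -0.095) → max |·| = 1.047

1.047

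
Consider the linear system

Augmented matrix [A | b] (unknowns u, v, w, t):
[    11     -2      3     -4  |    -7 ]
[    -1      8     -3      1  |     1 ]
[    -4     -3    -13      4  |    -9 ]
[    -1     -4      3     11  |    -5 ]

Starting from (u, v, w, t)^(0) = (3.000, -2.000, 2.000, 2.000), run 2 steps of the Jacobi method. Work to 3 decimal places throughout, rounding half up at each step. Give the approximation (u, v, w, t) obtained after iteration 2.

Iteration 1:
  u = (-7 - (-2)·-2.000 - (3)·2.000 - (-4)·2.000) / (11) = -0.818
  v = (1 - (-1)·3.000 - (-3)·2.000 - (1)·2.000) / (8) = 1.000
  w = (-9 - (-4)·3.000 - (-3)·-2.000 - (4)·2.000) / (-13) = 0.846
  t = (-5 - (-1)·3.000 - (-4)·-2.000 - (3)·2.000) / (11) = -1.455
Iteration 2:
  u = (-7 - (-2)·1.000 - (3)·0.846 - (-4)·-1.455) / (11) = -1.214
  v = (1 - (-1)·-0.818 - (-3)·0.846 - (1)·-1.455) / (8) = 0.522
  w = (-9 - (-4)·-0.818 - (-3)·1.000 - (4)·-1.455) / (-13) = 0.266
  t = (-5 - (-1)·-0.818 - (-4)·1.000 - (3)·0.846) / (11) = -0.396

(-1.214, 0.522, 0.266, -0.396)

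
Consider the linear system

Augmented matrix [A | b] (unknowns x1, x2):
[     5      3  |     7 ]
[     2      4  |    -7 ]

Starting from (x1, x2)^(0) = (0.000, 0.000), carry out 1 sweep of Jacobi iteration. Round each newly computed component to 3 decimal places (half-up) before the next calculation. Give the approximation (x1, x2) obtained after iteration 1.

(1.400, -1.750)

Iteration 1:
  x1 = (7 - (3)·0.000) / (5) = 1.400
  x2 = (-7 - (2)·0.000) / (4) = -1.750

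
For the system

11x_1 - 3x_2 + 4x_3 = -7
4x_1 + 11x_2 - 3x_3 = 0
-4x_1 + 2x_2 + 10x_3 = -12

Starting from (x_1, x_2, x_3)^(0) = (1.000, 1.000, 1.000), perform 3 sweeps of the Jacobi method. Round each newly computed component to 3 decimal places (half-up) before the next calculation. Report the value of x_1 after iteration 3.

Iteration 1:
  x_1 = (-7 - (-3)·1.000 - (4)·1.000) / (11) = -0.727
  x_2 = (0 - (4)·1.000 - (-3)·1.000) / (11) = -0.091
  x_3 = (-12 - (-4)·1.000 - (2)·1.000) / (10) = -1.000
Iteration 2:
  x_1 = (-7 - (-3)·-0.091 - (4)·-1.000) / (11) = -0.298
  x_2 = (0 - (4)·-0.727 - (-3)·-1.000) / (11) = -0.008
  x_3 = (-12 - (-4)·-0.727 - (2)·-0.091) / (10) = -1.473
Iteration 3:
  x_1 = (-7 - (-3)·-0.008 - (4)·-1.473) / (11) = -0.103
  x_2 = (0 - (4)·-0.298 - (-3)·-1.473) / (11) = -0.293
  x_3 = (-12 - (-4)·-0.298 - (2)·-0.008) / (10) = -1.318

-0.103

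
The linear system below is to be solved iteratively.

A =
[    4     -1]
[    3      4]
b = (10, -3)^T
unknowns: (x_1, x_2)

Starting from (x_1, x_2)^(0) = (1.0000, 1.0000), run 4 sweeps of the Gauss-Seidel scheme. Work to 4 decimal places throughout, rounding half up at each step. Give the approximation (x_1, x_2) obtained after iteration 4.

Iteration 1:
  x_1 = (10 - (-1)·1.0000) / (4) = 2.7500
  x_2 = (-3 - (3)·2.7500) / (4) = -2.8125
Iteration 2:
  x_1 = (10 - (-1)·-2.8125) / (4) = 1.7969
  x_2 = (-3 - (3)·1.7969) / (4) = -2.0977
Iteration 3:
  x_1 = (10 - (-1)·-2.0977) / (4) = 1.9756
  x_2 = (-3 - (3)·1.9756) / (4) = -2.2317
Iteration 4:
  x_1 = (10 - (-1)·-2.2317) / (4) = 1.9421
  x_2 = (-3 - (3)·1.9421) / (4) = -2.2066

(1.9421, -2.2066)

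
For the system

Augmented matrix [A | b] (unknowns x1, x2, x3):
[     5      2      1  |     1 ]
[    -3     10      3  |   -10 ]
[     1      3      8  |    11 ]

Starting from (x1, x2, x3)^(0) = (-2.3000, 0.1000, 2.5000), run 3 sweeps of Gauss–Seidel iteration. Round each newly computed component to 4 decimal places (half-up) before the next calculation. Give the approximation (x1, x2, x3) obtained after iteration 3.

Iteration 1:
  x1 = (1 - (2)·0.1000 - (1)·2.5000) / (5) = -0.3400
  x2 = (-10 - (-3)·-0.3400 - (3)·2.5000) / (10) = -1.8520
  x3 = (11 - (1)·-0.3400 - (3)·-1.8520) / (8) = 2.1120
Iteration 2:
  x1 = (1 - (2)·-1.8520 - (1)·2.1120) / (5) = 0.5184
  x2 = (-10 - (-3)·0.5184 - (3)·2.1120) / (10) = -1.4781
  x3 = (11 - (1)·0.5184 - (3)·-1.4781) / (8) = 1.8645
Iteration 3:
  x1 = (1 - (2)·-1.4781 - (1)·1.8645) / (5) = 0.4183
  x2 = (-10 - (-3)·0.4183 - (3)·1.8645) / (10) = -1.4339
  x3 = (11 - (1)·0.4183 - (3)·-1.4339) / (8) = 1.8604

(0.4183, -1.4339, 1.8604)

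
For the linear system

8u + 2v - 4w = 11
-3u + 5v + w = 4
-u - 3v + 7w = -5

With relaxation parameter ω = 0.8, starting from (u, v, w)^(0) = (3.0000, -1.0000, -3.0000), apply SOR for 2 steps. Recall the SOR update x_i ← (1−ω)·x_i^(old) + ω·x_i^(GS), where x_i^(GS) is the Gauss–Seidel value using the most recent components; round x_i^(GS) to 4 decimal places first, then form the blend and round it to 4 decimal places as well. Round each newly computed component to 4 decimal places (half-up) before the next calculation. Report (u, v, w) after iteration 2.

Iteration 1:
  u: GS value = (11 - (2)·-1.0000 - (-4)·-3.0000) / (8) = 0.1250;  u ← (1−ω)·3.0000 + ω·0.1250 = 0.7000
  v: GS value = (4 - (-3)·0.7000 - (1)·-3.0000) / (5) = 1.8200;  v ← (1−ω)·-1.0000 + ω·1.8200 = 1.2560
  w: GS value = (-5 - (-1)·0.7000 - (-3)·1.2560) / (7) = -0.0760;  w ← (1−ω)·-3.0000 + ω·-0.0760 = -0.6608
Iteration 2:
  u: GS value = (11 - (2)·1.2560 - (-4)·-0.6608) / (8) = 0.7306;  u ← (1−ω)·0.7000 + ω·0.7306 = 0.7245
  v: GS value = (4 - (-3)·0.7245 - (1)·-0.6608) / (5) = 1.3669;  v ← (1−ω)·1.2560 + ω·1.3669 = 1.3447
  w: GS value = (-5 - (-1)·0.7245 - (-3)·1.3447) / (7) = -0.0345;  w ← (1−ω)·-0.6608 + ω·-0.0345 = -0.1598

(0.7245, 1.3447, -0.1598)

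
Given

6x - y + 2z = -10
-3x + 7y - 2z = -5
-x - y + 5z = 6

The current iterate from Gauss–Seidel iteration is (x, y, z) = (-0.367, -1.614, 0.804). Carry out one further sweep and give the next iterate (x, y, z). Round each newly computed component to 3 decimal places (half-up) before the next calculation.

One sweep:
  x = (-10 - (-1)·-1.614 - (2)·0.804) / (6) = -2.204
  y = (-5 - (-3)·-2.204 - (-2)·0.804) / (7) = -1.429
  z = (6 - (-1)·-2.204 - (-1)·-1.429) / (5) = 0.473

(-2.204, -1.429, 0.473)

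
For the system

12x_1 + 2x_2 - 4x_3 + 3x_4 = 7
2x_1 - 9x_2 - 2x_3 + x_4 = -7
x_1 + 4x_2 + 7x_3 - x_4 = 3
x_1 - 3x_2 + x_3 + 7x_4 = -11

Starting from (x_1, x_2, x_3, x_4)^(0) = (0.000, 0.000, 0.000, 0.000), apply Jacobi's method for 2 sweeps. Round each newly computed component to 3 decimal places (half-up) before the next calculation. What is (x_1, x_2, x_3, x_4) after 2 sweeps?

(0.989, 0.637, -0.324, -1.383)

Iteration 1:
  x_1 = (7 - (2)·0.000 - (-4)·0.000 - (3)·0.000) / (12) = 0.583
  x_2 = (-7 - (2)·0.000 - (-2)·0.000 - (1)·0.000) / (-9) = 0.778
  x_3 = (3 - (1)·0.000 - (4)·0.000 - (-1)·0.000) / (7) = 0.429
  x_4 = (-11 - (1)·0.000 - (-3)·0.000 - (1)·0.000) / (7) = -1.571
Iteration 2:
  x_1 = (7 - (2)·0.778 - (-4)·0.429 - (3)·-1.571) / (12) = 0.989
  x_2 = (-7 - (2)·0.583 - (-2)·0.429 - (1)·-1.571) / (-9) = 0.637
  x_3 = (3 - (1)·0.583 - (4)·0.778 - (-1)·-1.571) / (7) = -0.324
  x_4 = (-11 - (1)·0.583 - (-3)·0.778 - (1)·0.429) / (7) = -1.383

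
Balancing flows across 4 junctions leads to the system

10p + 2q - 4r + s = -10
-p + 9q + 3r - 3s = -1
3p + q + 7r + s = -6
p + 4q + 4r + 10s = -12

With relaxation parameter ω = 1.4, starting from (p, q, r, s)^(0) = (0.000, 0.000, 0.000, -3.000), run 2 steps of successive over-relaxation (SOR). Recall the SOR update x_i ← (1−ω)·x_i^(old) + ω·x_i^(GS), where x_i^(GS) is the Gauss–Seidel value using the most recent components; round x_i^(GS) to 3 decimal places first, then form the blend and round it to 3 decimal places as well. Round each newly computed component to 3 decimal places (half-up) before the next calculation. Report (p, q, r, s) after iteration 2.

(-0.406, 0.511, -1.277, -1.366)

Iteration 1:
  p: GS value = (-10 - (2)·0.000 - (-4)·0.000 - (1)·-3.000) / (10) = -0.700;  p ← (1−ω)·0.000 + ω·-0.700 = -0.980
  q: GS value = (-1 - (-1)·-0.980 - (3)·0.000 - (-3)·-3.000) / (9) = -1.220;  q ← (1−ω)·0.000 + ω·-1.220 = -1.708
  r: GS value = (-6 - (3)·-0.980 - (1)·-1.708 - (1)·-3.000) / (7) = 0.235;  r ← (1−ω)·0.000 + ω·0.235 = 0.329
  s: GS value = (-12 - (1)·-0.980 - (4)·-1.708 - (4)·0.329) / (10) = -0.550;  s ← (1−ω)·-3.000 + ω·-0.550 = 0.430
Iteration 2:
  p: GS value = (-10 - (2)·-1.708 - (-4)·0.329 - (1)·0.430) / (10) = -0.570;  p ← (1−ω)·-0.980 + ω·-0.570 = -0.406
  q: GS value = (-1 - (-1)·-0.406 - (3)·0.329 - (-3)·0.430) / (9) = -0.123;  q ← (1−ω)·-1.708 + ω·-0.123 = 0.511
  r: GS value = (-6 - (3)·-0.406 - (1)·0.511 - (1)·0.430) / (7) = -0.818;  r ← (1−ω)·0.329 + ω·-0.818 = -1.277
  s: GS value = (-12 - (1)·-0.406 - (4)·0.511 - (4)·-1.277) / (10) = -0.853;  s ← (1−ω)·0.430 + ω·-0.853 = -1.366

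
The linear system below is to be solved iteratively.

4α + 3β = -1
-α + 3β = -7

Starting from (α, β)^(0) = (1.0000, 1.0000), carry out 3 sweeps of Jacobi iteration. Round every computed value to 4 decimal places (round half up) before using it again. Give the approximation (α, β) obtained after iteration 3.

(1.7500, -1.9167)

Iteration 1:
  α = (-1 - (3)·1.0000) / (4) = -1.0000
  β = (-7 - (-1)·1.0000) / (3) = -2.0000
Iteration 2:
  α = (-1 - (3)·-2.0000) / (4) = 1.2500
  β = (-7 - (-1)·-1.0000) / (3) = -2.6667
Iteration 3:
  α = (-1 - (3)·-2.6667) / (4) = 1.7500
  β = (-7 - (-1)·1.2500) / (3) = -1.9167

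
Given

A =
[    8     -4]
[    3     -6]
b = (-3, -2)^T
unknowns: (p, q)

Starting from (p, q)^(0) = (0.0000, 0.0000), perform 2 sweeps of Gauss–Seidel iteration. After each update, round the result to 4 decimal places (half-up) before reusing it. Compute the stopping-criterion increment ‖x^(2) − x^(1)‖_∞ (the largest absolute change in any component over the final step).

0.0729

Iteration 1:
  p = (-3 - (-4)·0.0000) / (8) = -0.3750
  q = (-2 - (3)·-0.3750) / (-6) = 0.1458
Iteration 2:
  p = (-3 - (-4)·0.1458) / (8) = -0.3021
  q = (-2 - (3)·-0.3021) / (-6) = 0.1823
Change: (0.0729, 0.0365) → max |·| = 0.0729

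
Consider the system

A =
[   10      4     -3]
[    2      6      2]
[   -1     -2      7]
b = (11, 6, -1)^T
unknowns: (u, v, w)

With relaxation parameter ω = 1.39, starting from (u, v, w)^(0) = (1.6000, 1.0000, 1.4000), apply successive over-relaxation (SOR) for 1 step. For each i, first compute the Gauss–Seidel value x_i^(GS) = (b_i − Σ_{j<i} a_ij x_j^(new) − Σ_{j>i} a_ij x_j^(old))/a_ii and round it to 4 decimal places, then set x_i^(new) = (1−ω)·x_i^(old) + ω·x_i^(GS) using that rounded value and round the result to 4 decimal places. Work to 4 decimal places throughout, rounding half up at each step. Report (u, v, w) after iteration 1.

Iteration 1:
  u: GS value = (11 - (4)·1.0000 - (-3)·1.4000) / (10) = 1.1200;  u ← (1−ω)·1.6000 + ω·1.1200 = 0.9328
  v: GS value = (6 - (2)·0.9328 - (2)·1.4000) / (6) = 0.2224;  v ← (1−ω)·1.0000 + ω·0.2224 = -0.0809
  w: GS value = (-1 - (-1)·0.9328 - (-2)·-0.0809) / (7) = -0.0327;  w ← (1−ω)·1.4000 + ω·-0.0327 = -0.5915

(0.9328, -0.0809, -0.5915)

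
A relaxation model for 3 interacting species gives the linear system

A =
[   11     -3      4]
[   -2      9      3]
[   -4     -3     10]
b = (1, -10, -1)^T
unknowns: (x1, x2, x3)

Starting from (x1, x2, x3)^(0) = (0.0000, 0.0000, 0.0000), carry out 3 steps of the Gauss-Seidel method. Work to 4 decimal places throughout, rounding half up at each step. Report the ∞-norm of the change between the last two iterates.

Iteration 1:
  x1 = (1 - (-3)·0.0000 - (4)·0.0000) / (11) = 0.0909
  x2 = (-10 - (-2)·0.0909 - (3)·0.0000) / (9) = -1.0909
  x3 = (-1 - (-4)·0.0909 - (-3)·-1.0909) / (10) = -0.3909
Iteration 2:
  x1 = (1 - (-3)·-1.0909 - (4)·-0.3909) / (11) = -0.0645
  x2 = (-10 - (-2)·-0.0645 - (3)·-0.3909) / (9) = -0.9951
  x3 = (-1 - (-4)·-0.0645 - (-3)·-0.9951) / (10) = -0.4243
Iteration 3:
  x1 = (1 - (-3)·-0.9951 - (4)·-0.4243) / (11) = -0.0262
  x2 = (-10 - (-2)·-0.0262 - (3)·-0.4243) / (9) = -0.9755
  x3 = (-1 - (-4)·-0.0262 - (-3)·-0.9755) / (10) = -0.4031
Change: (0.0383, 0.0196, 0.0212) → max |·| = 0.0383

0.0383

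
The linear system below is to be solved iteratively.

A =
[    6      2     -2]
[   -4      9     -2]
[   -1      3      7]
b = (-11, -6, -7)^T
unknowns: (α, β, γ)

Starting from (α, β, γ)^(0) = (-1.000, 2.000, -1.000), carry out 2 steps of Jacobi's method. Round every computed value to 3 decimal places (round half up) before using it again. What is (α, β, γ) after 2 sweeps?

(-2.056, -2.370, -0.833)

Iteration 1:
  α = (-11 - (2)·2.000 - (-2)·-1.000) / (6) = -2.833
  β = (-6 - (-4)·-1.000 - (-2)·-1.000) / (9) = -1.333
  γ = (-7 - (-1)·-1.000 - (3)·2.000) / (7) = -2.000
Iteration 2:
  α = (-11 - (2)·-1.333 - (-2)·-2.000) / (6) = -2.056
  β = (-6 - (-4)·-2.833 - (-2)·-2.000) / (9) = -2.370
  γ = (-7 - (-1)·-2.833 - (3)·-1.333) / (7) = -0.833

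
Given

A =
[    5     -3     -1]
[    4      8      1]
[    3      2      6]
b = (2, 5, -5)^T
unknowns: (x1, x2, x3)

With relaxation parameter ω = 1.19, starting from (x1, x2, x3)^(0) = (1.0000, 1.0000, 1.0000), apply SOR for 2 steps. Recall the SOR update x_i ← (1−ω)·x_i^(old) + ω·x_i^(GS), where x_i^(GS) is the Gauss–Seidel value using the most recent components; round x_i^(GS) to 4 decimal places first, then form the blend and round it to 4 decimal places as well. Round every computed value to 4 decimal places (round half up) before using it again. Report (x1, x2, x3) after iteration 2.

(-0.4212, 1.3231, -0.9264)

Iteration 1:
  x1: GS value = (2 - (-3)·1.0000 - (-1)·1.0000) / (5) = 1.2000;  x1 ← (1−ω)·1.0000 + ω·1.2000 = 1.2380
  x2: GS value = (5 - (4)·1.2380 - (1)·1.0000) / (8) = -0.1190;  x2 ← (1−ω)·1.0000 + ω·-0.1190 = -0.3316
  x3: GS value = (-5 - (3)·1.2380 - (2)·-0.3316) / (6) = -1.3418;  x3 ← (1−ω)·1.0000 + ω·-1.3418 = -1.7867
Iteration 2:
  x1: GS value = (2 - (-3)·-0.3316 - (-1)·-1.7867) / (5) = -0.1563;  x1 ← (1−ω)·1.2380 + ω·-0.1563 = -0.4212
  x2: GS value = (5 - (4)·-0.4212 - (1)·-1.7867) / (8) = 1.0589;  x2 ← (1−ω)·-0.3316 + ω·1.0589 = 1.3231
  x3: GS value = (-5 - (3)·-0.4212 - (2)·1.3231) / (6) = -1.0638;  x3 ← (1−ω)·-1.7867 + ω·-1.0638 = -0.9264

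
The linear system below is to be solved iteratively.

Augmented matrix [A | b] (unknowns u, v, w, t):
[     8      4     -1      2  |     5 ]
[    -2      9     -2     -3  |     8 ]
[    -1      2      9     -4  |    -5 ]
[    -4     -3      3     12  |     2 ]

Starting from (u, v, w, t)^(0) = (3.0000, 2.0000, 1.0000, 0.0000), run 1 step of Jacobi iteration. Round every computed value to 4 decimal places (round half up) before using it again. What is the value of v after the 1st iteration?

Iteration 1:
  u = (5 - (4)·2.0000 - (-1)·1.0000 - (2)·0.0000) / (8) = -0.2500
  v = (8 - (-2)·3.0000 - (-2)·1.0000 - (-3)·0.0000) / (9) = 1.7778
  w = (-5 - (-1)·3.0000 - (2)·2.0000 - (-4)·0.0000) / (9) = -0.6667
  t = (2 - (-4)·3.0000 - (-3)·2.0000 - (3)·1.0000) / (12) = 1.4167

1.7778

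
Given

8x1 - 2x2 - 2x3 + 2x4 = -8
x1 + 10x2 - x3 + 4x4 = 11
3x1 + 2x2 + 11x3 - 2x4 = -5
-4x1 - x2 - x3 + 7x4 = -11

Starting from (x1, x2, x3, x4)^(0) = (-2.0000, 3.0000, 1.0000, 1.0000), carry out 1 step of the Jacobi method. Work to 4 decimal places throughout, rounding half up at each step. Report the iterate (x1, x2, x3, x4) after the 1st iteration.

(-0.2500, 1.0000, -0.2727, -2.1429)

Iteration 1:
  x1 = (-8 - (-2)·3.0000 - (-2)·1.0000 - (2)·1.0000) / (8) = -0.2500
  x2 = (11 - (1)·-2.0000 - (-1)·1.0000 - (4)·1.0000) / (10) = 1.0000
  x3 = (-5 - (3)·-2.0000 - (2)·3.0000 - (-2)·1.0000) / (11) = -0.2727
  x4 = (-11 - (-4)·-2.0000 - (-1)·3.0000 - (-1)·1.0000) / (7) = -2.1429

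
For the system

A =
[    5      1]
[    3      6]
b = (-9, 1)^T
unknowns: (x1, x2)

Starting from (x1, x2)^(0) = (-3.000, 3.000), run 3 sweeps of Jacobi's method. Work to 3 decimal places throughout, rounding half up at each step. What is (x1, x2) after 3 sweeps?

(-2.073, 1.233)

Iteration 1:
  x1 = (-9 - (1)·3.000) / (5) = -2.400
  x2 = (1 - (3)·-3.000) / (6) = 1.667
Iteration 2:
  x1 = (-9 - (1)·1.667) / (5) = -2.133
  x2 = (1 - (3)·-2.400) / (6) = 1.367
Iteration 3:
  x1 = (-9 - (1)·1.367) / (5) = -2.073
  x2 = (1 - (3)·-2.133) / (6) = 1.233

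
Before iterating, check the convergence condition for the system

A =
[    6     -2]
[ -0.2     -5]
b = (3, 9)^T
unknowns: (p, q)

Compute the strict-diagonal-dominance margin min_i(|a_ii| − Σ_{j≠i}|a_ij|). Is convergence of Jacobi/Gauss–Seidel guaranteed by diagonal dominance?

4

row 1: |6| − (2) = 4
row 2: |-5| − (0.2) = 4.8
minimum over rows = 4 → strictly diagonally dominant (convergence guaranteed)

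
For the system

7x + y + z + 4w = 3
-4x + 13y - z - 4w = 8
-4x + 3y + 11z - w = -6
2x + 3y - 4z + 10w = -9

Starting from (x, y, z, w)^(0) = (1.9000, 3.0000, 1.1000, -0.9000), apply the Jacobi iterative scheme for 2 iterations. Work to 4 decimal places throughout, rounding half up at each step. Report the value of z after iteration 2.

-0.8486

Iteration 1:
  x = (3 - (1)·3.0000 - (1)·1.1000 - (4)·-0.9000) / (7) = 0.3571
  y = (8 - (-4)·1.9000 - (-1)·1.1000 - (-4)·-0.9000) / (13) = 1.0077
  z = (-6 - (-4)·1.9000 - (3)·3.0000 - (-1)·-0.9000) / (11) = -0.7545
  w = (-9 - (2)·1.9000 - (3)·3.0000 - (-4)·1.1000) / (10) = -1.7400
Iteration 2:
  x = (3 - (1)·1.0077 - (1)·-0.7545 - (4)·-1.7400) / (7) = 1.3867
  y = (8 - (-4)·0.3571 - (-1)·-0.7545 - (-4)·-1.7400) / (13) = 0.1318
  z = (-6 - (-4)·0.3571 - (3)·1.0077 - (-1)·-1.7400) / (11) = -0.8486
  w = (-9 - (2)·0.3571 - (3)·1.0077 - (-4)·-0.7545) / (10) = -1.5755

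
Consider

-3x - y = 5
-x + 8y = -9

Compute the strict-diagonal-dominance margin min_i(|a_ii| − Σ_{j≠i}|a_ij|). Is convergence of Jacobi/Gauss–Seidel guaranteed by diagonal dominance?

2

row 1: |-3| − (1) = 2
row 2: |8| − (1) = 7
minimum over rows = 2 → strictly diagonally dominant (convergence guaranteed)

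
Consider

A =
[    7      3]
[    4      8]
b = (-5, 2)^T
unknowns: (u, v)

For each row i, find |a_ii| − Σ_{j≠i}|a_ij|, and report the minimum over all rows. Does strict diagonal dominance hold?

row 1: |7| − (3) = 4
row 2: |8| − (4) = 4
minimum over rows = 4 → strictly diagonally dominant (convergence guaranteed)

4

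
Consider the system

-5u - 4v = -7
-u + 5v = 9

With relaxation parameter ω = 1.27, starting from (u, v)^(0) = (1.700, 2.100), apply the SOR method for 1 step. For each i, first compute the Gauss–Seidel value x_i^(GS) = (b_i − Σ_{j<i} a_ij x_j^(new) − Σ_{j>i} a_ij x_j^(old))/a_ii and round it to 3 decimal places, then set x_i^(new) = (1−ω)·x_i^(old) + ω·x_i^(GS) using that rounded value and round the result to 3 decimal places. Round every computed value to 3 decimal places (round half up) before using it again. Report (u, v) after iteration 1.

(-0.815, 1.512)

Iteration 1:
  u: GS value = (-7 - (-4)·2.100) / (-5) = -0.280;  u ← (1−ω)·1.700 + ω·-0.280 = -0.815
  v: GS value = (9 - (-1)·-0.815) / (5) = 1.637;  v ← (1−ω)·2.100 + ω·1.637 = 1.512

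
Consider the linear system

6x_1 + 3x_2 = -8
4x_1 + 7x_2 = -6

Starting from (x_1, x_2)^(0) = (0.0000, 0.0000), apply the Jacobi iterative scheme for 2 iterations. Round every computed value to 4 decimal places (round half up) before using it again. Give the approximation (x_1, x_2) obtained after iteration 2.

Iteration 1:
  x_1 = (-8 - (3)·0.0000) / (6) = -1.3333
  x_2 = (-6 - (4)·0.0000) / (7) = -0.8571
Iteration 2:
  x_1 = (-8 - (3)·-0.8571) / (6) = -0.9048
  x_2 = (-6 - (4)·-1.3333) / (7) = -0.0953

(-0.9048, -0.0953)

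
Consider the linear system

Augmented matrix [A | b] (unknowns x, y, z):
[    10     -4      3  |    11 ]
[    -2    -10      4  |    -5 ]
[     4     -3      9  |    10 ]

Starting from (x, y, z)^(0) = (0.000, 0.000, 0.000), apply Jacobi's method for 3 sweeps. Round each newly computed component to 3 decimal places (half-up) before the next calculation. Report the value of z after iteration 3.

Iteration 1:
  x = (11 - (-4)·0.000 - (3)·0.000) / (10) = 1.100
  y = (-5 - (-2)·0.000 - (4)·0.000) / (-10) = 0.500
  z = (10 - (4)·0.000 - (-3)·0.000) / (9) = 1.111
Iteration 2:
  x = (11 - (-4)·0.500 - (3)·1.111) / (10) = 0.967
  y = (-5 - (-2)·1.100 - (4)·1.111) / (-10) = 0.724
  z = (10 - (4)·1.100 - (-3)·0.500) / (9) = 0.789
Iteration 3:
  x = (11 - (-4)·0.724 - (3)·0.789) / (10) = 1.153
  y = (-5 - (-2)·0.967 - (4)·0.789) / (-10) = 0.622
  z = (10 - (4)·0.967 - (-3)·0.724) / (9) = 0.923

0.923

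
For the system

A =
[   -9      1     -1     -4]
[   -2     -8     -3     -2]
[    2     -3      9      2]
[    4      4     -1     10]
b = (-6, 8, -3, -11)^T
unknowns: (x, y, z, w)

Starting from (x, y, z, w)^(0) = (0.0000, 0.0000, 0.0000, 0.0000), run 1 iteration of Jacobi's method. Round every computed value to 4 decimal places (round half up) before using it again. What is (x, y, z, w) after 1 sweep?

Iteration 1:
  x = (-6 - (1)·0.0000 - (-1)·0.0000 - (-4)·0.0000) / (-9) = 0.6667
  y = (8 - (-2)·0.0000 - (-3)·0.0000 - (-2)·0.0000) / (-8) = -1.0000
  z = (-3 - (2)·0.0000 - (-3)·0.0000 - (2)·0.0000) / (9) = -0.3333
  w = (-11 - (4)·0.0000 - (4)·0.0000 - (-1)·0.0000) / (10) = -1.1000

(0.6667, -1.0000, -0.3333, -1.1000)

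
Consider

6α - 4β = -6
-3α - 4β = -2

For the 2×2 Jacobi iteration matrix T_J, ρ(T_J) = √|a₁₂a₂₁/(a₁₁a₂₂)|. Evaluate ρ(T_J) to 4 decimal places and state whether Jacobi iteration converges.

a₁₂a₂₁/(a₁₁a₂₂) = (-4)·(-3) / ((6)·(-4)) = -0.500000
ρ = √|-0.500000| = √0.500000 = 0.7071
ρ < 1, so Jacobi converges

0.7071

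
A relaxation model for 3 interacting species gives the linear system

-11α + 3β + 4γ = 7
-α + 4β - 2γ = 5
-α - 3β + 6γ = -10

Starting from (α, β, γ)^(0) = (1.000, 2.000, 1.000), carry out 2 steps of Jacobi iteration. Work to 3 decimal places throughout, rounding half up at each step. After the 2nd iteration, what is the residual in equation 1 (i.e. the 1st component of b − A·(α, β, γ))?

3.277

Iteration 1:
  α = (7 - (3)·2.000 - (4)·1.000) / (-11) = 0.273
  β = (5 - (-1)·1.000 - (-2)·1.000) / (4) = 2.000
  γ = (-10 - (-1)·1.000 - (-3)·2.000) / (6) = -0.500
Iteration 2:
  α = (7 - (3)·2.000 - (4)·-0.500) / (-11) = -0.273
  β = (5 - (-1)·0.273 - (-2)·-0.500) / (4) = 1.068
  γ = (-10 - (-1)·0.273 - (-3)·2.000) / (6) = -0.621
Residual b − A·x = (3.277, -0.787, -3.343)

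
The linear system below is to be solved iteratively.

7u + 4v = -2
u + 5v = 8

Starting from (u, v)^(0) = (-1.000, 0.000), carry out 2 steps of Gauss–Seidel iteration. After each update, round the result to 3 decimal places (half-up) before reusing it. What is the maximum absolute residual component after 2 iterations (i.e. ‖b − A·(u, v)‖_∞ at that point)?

0.757

Iteration 1:
  u = (-2 - (4)·0.000) / (7) = -0.286
  v = (8 - (1)·-0.286) / (5) = 1.657
Iteration 2:
  u = (-2 - (4)·1.657) / (7) = -1.233
  v = (8 - (1)·-1.233) / (5) = 1.847
Residual b − A·x = (-0.757, -0.002); ∞-norm = 0.757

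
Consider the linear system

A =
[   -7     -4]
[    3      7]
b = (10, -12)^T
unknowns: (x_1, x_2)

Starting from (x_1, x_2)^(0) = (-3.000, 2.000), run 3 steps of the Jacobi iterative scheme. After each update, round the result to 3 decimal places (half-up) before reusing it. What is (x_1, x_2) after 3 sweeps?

Iteration 1:
  x_1 = (10 - (-4)·2.000) / (-7) = -2.571
  x_2 = (-12 - (3)·-3.000) / (7) = -0.429
Iteration 2:
  x_1 = (10 - (-4)·-0.429) / (-7) = -1.183
  x_2 = (-12 - (3)·-2.571) / (7) = -0.612
Iteration 3:
  x_1 = (10 - (-4)·-0.612) / (-7) = -1.079
  x_2 = (-12 - (3)·-1.183) / (7) = -1.207

(-1.079, -1.207)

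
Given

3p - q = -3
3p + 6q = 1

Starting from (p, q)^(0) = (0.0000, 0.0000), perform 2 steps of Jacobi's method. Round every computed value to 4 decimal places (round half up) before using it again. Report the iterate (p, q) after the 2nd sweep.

(-0.9444, 0.6667)

Iteration 1:
  p = (-3 - (-1)·0.0000) / (3) = -1.0000
  q = (1 - (3)·0.0000) / (6) = 0.1667
Iteration 2:
  p = (-3 - (-1)·0.1667) / (3) = -0.9444
  q = (1 - (3)·-1.0000) / (6) = 0.6667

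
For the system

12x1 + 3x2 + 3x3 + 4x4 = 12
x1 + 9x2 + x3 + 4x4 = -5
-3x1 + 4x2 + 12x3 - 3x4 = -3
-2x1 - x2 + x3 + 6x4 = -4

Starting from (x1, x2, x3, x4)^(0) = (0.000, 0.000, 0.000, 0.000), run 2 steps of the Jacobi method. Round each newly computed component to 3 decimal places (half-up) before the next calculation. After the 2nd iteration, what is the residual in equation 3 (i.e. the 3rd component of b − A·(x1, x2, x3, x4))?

Iteration 1:
  x1 = (12 - (3)·0.000 - (3)·0.000 - (4)·0.000) / (12) = 1.000
  x2 = (-5 - (1)·0.000 - (1)·0.000 - (4)·0.000) / (9) = -0.556
  x3 = (-3 - (-3)·0.000 - (4)·0.000 - (-3)·0.000) / (12) = -0.250
  x4 = (-4 - (-2)·0.000 - (-1)·0.000 - (1)·0.000) / (6) = -0.667
Iteration 2:
  x1 = (12 - (3)·-0.556 - (3)·-0.250 - (4)·-0.667) / (12) = 1.424
  x2 = (-5 - (1)·1.000 - (1)·-0.250 - (4)·-0.667) / (9) = -0.342
  x3 = (-3 - (-3)·1.000 - (4)·-0.556 - (-3)·-0.667) / (12) = 0.019
  x4 = (-4 - (-2)·1.000 - (-1)·-0.556 - (1)·-0.250) / (6) = -0.384
Residual b − A·x = (-2.583, -1.829, 1.260, 0.791)

1.260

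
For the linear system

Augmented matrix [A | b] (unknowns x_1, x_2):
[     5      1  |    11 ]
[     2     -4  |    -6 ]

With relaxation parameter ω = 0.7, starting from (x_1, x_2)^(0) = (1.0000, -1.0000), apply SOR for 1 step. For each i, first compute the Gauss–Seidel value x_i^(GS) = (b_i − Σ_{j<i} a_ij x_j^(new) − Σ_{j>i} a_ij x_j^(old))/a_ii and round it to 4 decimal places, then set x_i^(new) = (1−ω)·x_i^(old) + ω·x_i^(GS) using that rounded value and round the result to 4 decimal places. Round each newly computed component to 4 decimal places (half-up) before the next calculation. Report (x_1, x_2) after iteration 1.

Iteration 1:
  x_1: GS value = (11 - (1)·-1.0000) / (5) = 2.4000;  x_1 ← (1−ω)·1.0000 + ω·2.4000 = 1.9800
  x_2: GS value = (-6 - (2)·1.9800) / (-4) = 2.4900;  x_2 ← (1−ω)·-1.0000 + ω·2.4900 = 1.4430

(1.9800, 1.4430)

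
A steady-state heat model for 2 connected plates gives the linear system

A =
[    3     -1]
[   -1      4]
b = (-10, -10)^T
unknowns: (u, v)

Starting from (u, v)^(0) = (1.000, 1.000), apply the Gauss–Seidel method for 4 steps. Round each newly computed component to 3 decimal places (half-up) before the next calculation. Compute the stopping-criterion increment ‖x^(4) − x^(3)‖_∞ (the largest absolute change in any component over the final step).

0.010

Iteration 1:
  u = (-10 - (-1)·1.000) / (3) = -3.000
  v = (-10 - (-1)·-3.000) / (4) = -3.250
Iteration 2:
  u = (-10 - (-1)·-3.250) / (3) = -4.417
  v = (-10 - (-1)·-4.417) / (4) = -3.604
Iteration 3:
  u = (-10 - (-1)·-3.604) / (3) = -4.535
  v = (-10 - (-1)·-4.535) / (4) = -3.634
Iteration 4:
  u = (-10 - (-1)·-3.634) / (3) = -4.545
  v = (-10 - (-1)·-4.545) / (4) = -3.636
Change: (-0.010, -0.002) → max |·| = 0.010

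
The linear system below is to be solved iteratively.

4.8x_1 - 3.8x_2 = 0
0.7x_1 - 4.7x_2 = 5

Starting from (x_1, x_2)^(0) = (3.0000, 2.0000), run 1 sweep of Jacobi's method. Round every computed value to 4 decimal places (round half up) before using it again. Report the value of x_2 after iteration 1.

-0.6170

Iteration 1:
  x_1 = (0 - (-3.8)·2.0000) / (4.8) = 1.5833
  x_2 = (5 - (0.7)·3.0000) / (-4.7) = -0.6170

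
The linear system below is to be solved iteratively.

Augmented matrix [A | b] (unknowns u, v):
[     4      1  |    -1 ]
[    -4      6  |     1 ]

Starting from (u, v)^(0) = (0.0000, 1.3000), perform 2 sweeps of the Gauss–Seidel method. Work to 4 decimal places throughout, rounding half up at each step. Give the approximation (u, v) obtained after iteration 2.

(-0.1958, 0.0361)

Iteration 1:
  u = (-1 - (1)·1.3000) / (4) = -0.5750
  v = (1 - (-4)·-0.5750) / (6) = -0.2167
Iteration 2:
  u = (-1 - (1)·-0.2167) / (4) = -0.1958
  v = (1 - (-4)·-0.1958) / (6) = 0.0361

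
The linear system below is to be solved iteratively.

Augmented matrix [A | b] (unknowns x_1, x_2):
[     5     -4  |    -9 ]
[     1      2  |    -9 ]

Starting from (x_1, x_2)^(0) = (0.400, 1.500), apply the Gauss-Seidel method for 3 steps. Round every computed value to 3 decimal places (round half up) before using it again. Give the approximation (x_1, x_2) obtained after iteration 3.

(-3.336, -2.832)

Iteration 1:
  x_1 = (-9 - (-4)·1.500) / (5) = -0.600
  x_2 = (-9 - (1)·-0.600) / (2) = -4.200
Iteration 2:
  x_1 = (-9 - (-4)·-4.200) / (5) = -5.160
  x_2 = (-9 - (1)·-5.160) / (2) = -1.920
Iteration 3:
  x_1 = (-9 - (-4)·-1.920) / (5) = -3.336
  x_2 = (-9 - (1)·-3.336) / (2) = -2.832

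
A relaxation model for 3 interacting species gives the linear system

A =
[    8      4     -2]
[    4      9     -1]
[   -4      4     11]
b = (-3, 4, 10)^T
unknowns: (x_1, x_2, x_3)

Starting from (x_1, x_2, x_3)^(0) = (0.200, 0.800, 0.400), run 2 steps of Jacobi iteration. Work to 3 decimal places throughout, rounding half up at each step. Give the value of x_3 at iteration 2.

0.518

Iteration 1:
  x_1 = (-3 - (4)·0.800 - (-2)·0.400) / (8) = -0.675
  x_2 = (4 - (4)·0.200 - (-1)·0.400) / (9) = 0.400
  x_3 = (10 - (-4)·0.200 - (4)·0.800) / (11) = 0.691
Iteration 2:
  x_1 = (-3 - (4)·0.400 - (-2)·0.691) / (8) = -0.402
  x_2 = (4 - (4)·-0.675 - (-1)·0.691) / (9) = 0.821
  x_3 = (10 - (-4)·-0.675 - (4)·0.400) / (11) = 0.518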